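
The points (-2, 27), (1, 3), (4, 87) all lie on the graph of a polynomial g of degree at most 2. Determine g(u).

g(u) = 6u^2 - 2u - 1

Using the Lagrange interpolation formula with nodes -2, 1, 4:
  L_0(u) = (u - 1)(u - 4) / 18
  L_1(u) = (u + 2)(u - 4) / -9
  L_2(u) = (u + 2)(u - 1) / 18
Then g(u) = 27·L_0(u) + 3·L_1(u) + 87·L_2(u).
Expanding and collecting terms gives g(u) = 6u^2 - 2u - 1.
Check: g(4) = 87. ✓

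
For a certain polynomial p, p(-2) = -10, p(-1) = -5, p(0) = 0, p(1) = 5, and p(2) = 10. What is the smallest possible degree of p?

1

Forward differences of the values at u = -2, -1, 0, 1, 2:
  p  : -10  -5  0  5  10
  Δ  : 5  5  5  5
  Δ^2: 0  0  0
  Δ^3: 0  0
  Δ^4: 0
The first differences are constant (5) and nonzero, while all higher differences vanish, so the minimal degree is 1.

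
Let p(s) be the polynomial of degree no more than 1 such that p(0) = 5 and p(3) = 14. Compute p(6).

Write p(s) = as + b. Substituting each data point gives a linear system:
  b = 5
  3a + b = 14
Solving the system yields a = 3, b = 5.
So p(s) = 3s + 5.
Then p(6) = 23.

23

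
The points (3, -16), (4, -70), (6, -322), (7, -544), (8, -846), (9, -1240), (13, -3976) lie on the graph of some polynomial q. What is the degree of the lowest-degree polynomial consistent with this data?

Divided differences on the nodes 3, 4, 6, 7, 8, 9, 13:
  order 0: -16  -70  -322  -544  -846  -1240  -3976
  order 1: -54  -126  -222  -302  -394  -684
  order 2: -24  -32  -40  -46  -58
  order 3: -2  -2  -2  -2
  order 4: 0  0  0
  order 5: 0  0
  order 6: 0
The order-3 divided differences are all -2 (nonzero) and every higher order vanishes, so the data lies on a polynomial of degree exactly 3.

3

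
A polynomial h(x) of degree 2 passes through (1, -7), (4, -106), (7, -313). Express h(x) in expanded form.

Using the Lagrange interpolation formula with nodes 1, 4, 7:
  L_0(x) = (x - 4)(x - 7) / 18
  L_1(x) = (x - 1)(x - 7) / -9
  L_2(x) = (x - 1)(x - 4) / 18
Then h(x) = -7·L_0(x) - 106·L_1(x) - 313·L_2(x).
Expanding and collecting terms gives h(x) = -6x^2 - 3x + 2.
Check: h(7) = -313. ✓

h(x) = -6x^2 - 3x + 2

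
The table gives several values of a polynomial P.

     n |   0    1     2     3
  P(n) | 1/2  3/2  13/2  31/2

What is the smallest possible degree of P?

2

Forward differences of the values at n = 0, 1, 2, 3:
  P  : 1/2  3/2  13/2  31/2
  Δ  : 1  5  9
  Δ^2: 4  4
  Δ^3: 0
The second differences are constant (4) and nonzero, while all higher differences vanish, so the minimal degree is 2.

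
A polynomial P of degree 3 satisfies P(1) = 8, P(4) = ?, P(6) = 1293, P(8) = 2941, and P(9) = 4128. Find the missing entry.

The 4 known points determine the degree-3 polynomial uniquely.
Write P(n) = an^3 + bn^2 + cn + d. Substituting each data point gives a linear system:
  a + b + c + d = 8
  216a + 36b + 6c + d = 1293
  512a + 64b + 8c + d = 2941
  729a + 81b + 9c + d = 4128
Solving the system yields a = 5, b = 6, c = 0, d = -3.
So P(n) = 5n^3 + 6n^2 - 3.
Then P(4) = 413.

413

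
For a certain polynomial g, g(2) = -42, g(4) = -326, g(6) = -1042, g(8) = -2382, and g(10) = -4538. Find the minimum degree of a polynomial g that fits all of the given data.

Forward differences of the values at n = 2, 4, 6, 8, 10:
  g  : -42  -326  -1042  -2382  -4538
  Δ  : -284  -716  -1340  -2156
  Δ^2: -432  -624  -816
  Δ^3: -192  -192
  Δ^4: 0
The third differences are constant (-192) and nonzero, while all higher differences vanish, so the minimal degree is 3.

3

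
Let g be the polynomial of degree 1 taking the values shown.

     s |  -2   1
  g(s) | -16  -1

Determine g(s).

Using the Lagrange interpolation formula with nodes -2, 1:
  L_0(s) = (s - 1) / -3
  L_1(s) = (s + 2) / 3
Then g(s) = -16·L_0(s) - 1·L_1(s).
Expanding and collecting terms gives g(s) = 5s - 6.
Check: g(1) = -1. ✓

g(s) = 5s - 6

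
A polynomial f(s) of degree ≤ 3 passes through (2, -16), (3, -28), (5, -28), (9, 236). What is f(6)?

Write f(s) = as^3 + bs^2 + cs + d. Substituting each data point gives a linear system:
  8a + 4b + 2c + d = -16
  27a + 9b + 3c + d = -28
  125a + 25b + 5c + d = -28
  729a + 81b + 9c + d = 236
Solving the system yields a = 1, b = -6, c = -1, d = 2.
So f(s) = s³ - 6s² - s + 2.
Then f(6) = -4.

-4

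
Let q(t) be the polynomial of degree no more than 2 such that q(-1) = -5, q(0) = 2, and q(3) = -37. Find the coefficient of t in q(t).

2

Write q(t) = at^2 + bt + c. Substituting each data point gives a linear system:
  a - b + c = -5
  c = 2
  9a + 3b + c = -37
Solving the system yields a = -5, b = 2, c = 2.
So q(t) = -5t² + 2t + 2.
The coefficient of t is 2.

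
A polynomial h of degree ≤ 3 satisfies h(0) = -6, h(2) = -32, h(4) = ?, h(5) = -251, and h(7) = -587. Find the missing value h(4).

The 4 known points determine the degree-3 polynomial uniquely.
Write h(s) = as^3 + bs^2 + cs + d. Substituting each data point gives a linear system:
  d = -6
  8a + 4b + 2c + d = -32
  125a + 25b + 5c + d = -251
  343a + 49b + 7c + d = -587
Solving the system yields a = -1, b = -5, c = 1, d = -6.
So h(s) = -s^3 - 5s^2 + s - 6.
Then h(4) = -146.

-146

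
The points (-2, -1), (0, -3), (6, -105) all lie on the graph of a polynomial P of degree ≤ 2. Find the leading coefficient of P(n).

Write P(n) = an^2 + bn + c. Substituting each data point gives a linear system:
  4a - 2b + c = -1
  c = -3
  36a + 6b + c = -105
Solving the system yields a = -2, b = -5, c = -3.
So P(n) = -2n^2 - 5n - 3.
The leading coefficient is -2.

-2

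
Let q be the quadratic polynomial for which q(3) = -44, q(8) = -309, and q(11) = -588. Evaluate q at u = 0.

-5

Write q(u) = au^2 + bu + c. Substituting each data point gives a linear system:
  9a + 3b + c = -44
  64a + 8b + c = -309
  121a + 11b + c = -588
Solving the system yields a = -5, b = 2, c = -5.
So q(u) = -5u^2 + 2u - 5.
Then q(0) = -5.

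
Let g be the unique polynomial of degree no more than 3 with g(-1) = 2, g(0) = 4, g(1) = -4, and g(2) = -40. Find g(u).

g(u) = -3u^3 - 5u^2 + 4

Write g(u) = au^3 + bu^2 + cu + d. Substituting each data point gives a linear system:
  -a + b - c + d = 2
  d = 4
  a + b + c + d = -4
  8a + 4b + 2c + d = -40
Solving the system yields a = -3, b = -5, c = 0, d = 4.
So g(u) = -3u³ - 5u² + 4.
Check: g(1) = -4. ✓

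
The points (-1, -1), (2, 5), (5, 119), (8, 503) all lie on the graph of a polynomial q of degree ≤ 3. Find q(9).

Forward differences of the values at s = -1, 2, 5, 8:
  q  : -1  5  119  503
  Δ  : 6  114  384
  Δ^2: 108  270
  Δ^3: 162
The third differences are constant, confirming degree 3.
Interpolating (Newton forward form) and evaluating at s = 9 gives q(9) = 719.

719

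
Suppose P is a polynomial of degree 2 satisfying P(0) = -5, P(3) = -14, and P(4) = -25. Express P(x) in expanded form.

P(x) = -2x^2 + 3x - 5

Write P(x) = ax^2 + bx + c. Substituting each data point gives a linear system:
  c = -5
  9a + 3b + c = -14
  16a + 4b + c = -25
Solving the system yields a = -2, b = 3, c = -5.
So P(x) = -2x² + 3x - 5.
Check: P(3) = -14. ✓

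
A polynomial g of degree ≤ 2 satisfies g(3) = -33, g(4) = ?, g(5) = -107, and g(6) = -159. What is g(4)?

-65

The 3 known points determine the degree-2 polynomial uniquely.
Write g(n) = an^2 + bn + c. Substituting each data point gives a linear system:
  9a + 3b + c = -33
  25a + 5b + c = -107
  36a + 6b + c = -159
Solving the system yields a = -5, b = 3, c = 3.
So g(n) = -5n^2 + 3n + 3.
Then g(4) = -65.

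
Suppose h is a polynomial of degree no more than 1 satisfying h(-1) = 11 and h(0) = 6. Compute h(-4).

Using the Lagrange interpolation formula with nodes -1, 0:
  L_0(u) = u / -1
  L_1(u) = (u + 1) / 1
Then h(u) = 11·L_0(u) + 6·L_1(u).
Expanding and collecting terms gives h(u) = -5u + 6.
Evaluating at u = -4: h(-4) = 26.

26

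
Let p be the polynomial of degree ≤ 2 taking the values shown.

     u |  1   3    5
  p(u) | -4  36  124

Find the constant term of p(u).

Write p(u) = au^2 + bu + c. Substituting each data point gives a linear system:
  a + b + c = -4
  9a + 3b + c = 36
  25a + 5b + c = 124
Solving the system yields a = 6, b = -4, c = -6.
So p(u) = 6u^2 - 4u - 6.
The constant term is -6.

-6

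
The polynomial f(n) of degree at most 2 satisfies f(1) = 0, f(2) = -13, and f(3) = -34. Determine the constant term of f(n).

Write f(n) = an^2 + bn + c. Substituting each data point gives a linear system:
  a + b + c = 0
  4a + 2b + c = -13
  9a + 3b + c = -34
Solving the system yields a = -4, b = -1, c = 5.
So f(n) = -4n^2 - n + 5.
The constant term is 5.

5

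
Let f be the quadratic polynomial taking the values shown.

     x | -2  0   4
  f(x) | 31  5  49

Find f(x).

Using the Lagrange interpolation formula with nodes -2, 0, 4:
  L_0(x) = x(x - 4) / 12
  L_1(x) = (x + 2)(x - 4) / -8
  L_2(x) = (x + 2)x / 24
Then f(x) = 31·L_0(x) + 5·L_1(x) + 49·L_2(x).
Expanding and collecting terms gives f(x) = 4x² - 5x + 5.
Check: f(0) = 5. ✓

f(x) = 4x^2 - 5x + 5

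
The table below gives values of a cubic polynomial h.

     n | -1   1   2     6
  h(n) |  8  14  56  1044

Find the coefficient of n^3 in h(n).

4

Write h(n) = an^3 + bn^2 + cn + d. Substituting each data point gives a linear system:
  -a + b - c + d = 8
  a + b + c + d = 14
  8a + 4b + 2c + d = 56
  216a + 36b + 6c + d = 1044
Solving the system yields a = 4, b = 5, c = -1, d = 6.
So h(n) = 4n³ + 5n² - n + 6.
The leading coefficient is 4.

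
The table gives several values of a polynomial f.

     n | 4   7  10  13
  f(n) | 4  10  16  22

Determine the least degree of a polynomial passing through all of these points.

1

Forward differences of the values at n = 4, 7, 10, 13:
  f  : 4  10  16  22
  Δ  : 6  6  6
  Δ^2: 0  0
  Δ^3: 0
The first differences are constant (6) and nonzero, while all higher differences vanish, so the minimal degree is 1.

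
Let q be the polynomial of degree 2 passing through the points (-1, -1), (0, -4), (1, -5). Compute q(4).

4

Write q(n) = an^2 + bn + c. Substituting each data point gives a linear system:
  a - b + c = -1
  c = -4
  a + b + c = -5
Solving the system yields a = 1, b = -2, c = -4.
So q(n) = n² - 2n - 4.
Then q(4) = 4.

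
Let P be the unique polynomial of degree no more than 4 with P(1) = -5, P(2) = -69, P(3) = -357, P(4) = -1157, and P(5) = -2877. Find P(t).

Write P(t) = at^4 + bt^3 + ct^2 + dt + e. Substituting each data point gives a linear system:
  a + b + c + d + e = -5
  16a + 8b + 4c + 2d + e = -69
  81a + 27b + 9c + 3d + e = -357
  256a + 64b + 16c + 4d + e = -1157
  625a + 125b + 25c + 5d + e = -2877
Solving the system yields a = -5, b = 2, c = 1, d = -6, e = 3.
So P(t) = -5t^4 + 2t^3 + t^2 - 6t + 3.
Check: P(2) = -69. ✓

P(t) = -5t^4 + 2t^3 + t^2 - 6t + 3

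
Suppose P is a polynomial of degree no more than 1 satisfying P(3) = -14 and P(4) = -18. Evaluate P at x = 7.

-30

Write P(x) = ax + b. Substituting each data point gives a linear system:
  3a + b = -14
  4a + b = -18
Solving the system yields a = -4, b = -2.
So P(x) = -4x - 2.
Then P(7) = -30.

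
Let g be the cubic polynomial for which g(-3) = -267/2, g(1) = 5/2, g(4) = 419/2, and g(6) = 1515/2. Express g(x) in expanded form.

Write g(x) = ax^3 + bx^2 + cx + d. Substituting each data point gives a linear system:
  -27a + 9b - 3c + d = -267/2
  a + b + c + d = 5/2
  64a + 16b + 4c + d = 419/2
  216a + 36b + 6c + d = 1515/2
Solving the system yields a = 4, b = -3, c = 0, d = 3/2.
So g(x) = 4x³ - 3x² + 3/2.
Check: g(1) = 5/2. ✓

g(x) = 4x^3 - 3x^2 + 3/2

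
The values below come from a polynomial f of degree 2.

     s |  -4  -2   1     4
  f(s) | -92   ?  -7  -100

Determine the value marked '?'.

-22

The 3 known points determine the degree-2 polynomial uniquely.
Write f(s) = as^2 + bs + c. Substituting each data point gives a linear system:
  16a - 4b + c = -92
  a + b + c = -7
  16a + 4b + c = -100
Solving the system yields a = -6, b = -1, c = 0.
So f(s) = -6s² - s.
Then f(-2) = -22.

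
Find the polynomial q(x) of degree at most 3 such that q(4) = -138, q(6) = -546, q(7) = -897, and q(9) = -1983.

Using the Lagrange interpolation formula with nodes 4, 6, 7, 9:
  L_0(x) = (x - 6)(x - 7)(x - 9) / -30
  L_1(x) = (x - 4)(x - 7)(x - 9) / 6
  L_2(x) = (x - 4)(x - 6)(x - 9) / -6
  L_3(x) = (x - 4)(x - 6)(x - 7) / 30
Then q(x) = -138·L_0(x) - 546·L_1(x) - 897·L_2(x) - 1983·L_3(x).
Expanding and collecting terms gives q(x) = -3x^3 + 2x^2 + 4x + 6.
Check: q(7) = -897. ✓

q(x) = -3x^3 + 2x^2 + 4x + 6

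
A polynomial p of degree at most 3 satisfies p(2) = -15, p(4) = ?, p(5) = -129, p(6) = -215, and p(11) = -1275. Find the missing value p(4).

-71

The 4 known points determine the degree-3 polynomial uniquely.
Write p(s) = as^3 + bs^2 + cs + d. Substituting each data point gives a linear system:
  8a + 4b + 2c + d = -15
  125a + 25b + 5c + d = -129
  216a + 36b + 6c + d = -215
  1331a + 121b + 11c + d = -1275
Solving the system yields a = -1, b = 1, c = -6, d = 1.
So p(s) = -s^3 + s^2 - 6s + 1.
Then p(4) = -71.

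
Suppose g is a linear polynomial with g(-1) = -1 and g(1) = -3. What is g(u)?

Write g(u) = au + b. Substituting each data point gives a linear system:
  -a + b = -1
  a + b = -3
Solving the system yields a = -1, b = -2.
So g(u) = -u - 2.
Check: g(-1) = -1. ✓

g(u) = -u - 2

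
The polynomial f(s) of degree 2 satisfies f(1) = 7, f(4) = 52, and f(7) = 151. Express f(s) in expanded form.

Write f(s) = as^2 + bs + c. Substituting each data point gives a linear system:
  a + b + c = 7
  16a + 4b + c = 52
  49a + 7b + c = 151
Solving the system yields a = 3, b = 0, c = 4.
So f(s) = 3s^2 + 4.
Check: f(4) = 52. ✓

f(s) = 3s^2 + 4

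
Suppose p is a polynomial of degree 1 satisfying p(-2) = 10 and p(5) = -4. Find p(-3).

Using the Lagrange interpolation formula with nodes -2, 5:
  L_0(n) = (n - 5) / -7
  L_1(n) = (n + 2) / 7
Then p(n) = 10·L_0(n) - 4·L_1(n).
Expanding and collecting terms gives p(n) = -2n + 6.
Evaluating at n = -3: p(-3) = 12.

12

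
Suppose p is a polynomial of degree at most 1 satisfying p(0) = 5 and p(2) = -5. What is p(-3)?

20

Using the Lagrange interpolation formula with nodes 0, 2:
  L_0(t) = (t - 2) / -2
  L_1(t) = t / 2
Then p(t) = 5·L_0(t) - 5·L_1(t).
Expanding and collecting terms gives p(t) = -5t + 5.
Evaluating at t = -3: p(-3) = 20.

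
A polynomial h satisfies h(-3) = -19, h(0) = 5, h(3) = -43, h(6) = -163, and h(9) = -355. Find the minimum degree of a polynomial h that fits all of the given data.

Forward differences of the values at t = -3, 0, 3, 6, 9:
  h  : -19  5  -43  -163  -355
  Δ  : 24  -48  -120  -192
  Δ^2: -72  -72  -72
  Δ^3: 0  0
  Δ^4: 0
The second differences are constant (-72) and nonzero, while all higher differences vanish, so the minimal degree is 2.

2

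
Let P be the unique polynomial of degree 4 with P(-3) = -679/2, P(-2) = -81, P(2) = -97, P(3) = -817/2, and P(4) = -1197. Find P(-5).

-4905/2

Write P(n) = an^4 + bn^3 + cn^2 + dn + e. Substituting each data point gives a linear system:
  81a - 27b + 9c - 3d + e = -679/2
  16a - 8b + 4c - 2d + e = -81
  16a + 8b + 4c + 2d + e = -97
  81a + 27b + 9c + 3d + e = -817/2
  256a + 64b + 16c + 4d + e = -1197
Solving the system yields a = -4, b = -3/2, c = -5, d = 2, e = -5.
So P(n) = -4n^4 - (3/2)n^3 - 5n^2 + 2n - 5.
Then P(-5) = -4905/2.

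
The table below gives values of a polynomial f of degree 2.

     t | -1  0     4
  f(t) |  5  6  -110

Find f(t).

Using the Lagrange interpolation formula with nodes -1, 0, 4:
  L_0(t) = t(t - 4) / 5
  L_1(t) = (t + 1)(t - 4) / -4
  L_2(t) = (t + 1)t / 20
Then f(t) = 5·L_0(t) + 6·L_1(t) - 110·L_2(t).
Expanding and collecting terms gives f(t) = -6t² - 5t + 6.
Check: f(-1) = 5. ✓

f(t) = -6t^2 - 5t + 6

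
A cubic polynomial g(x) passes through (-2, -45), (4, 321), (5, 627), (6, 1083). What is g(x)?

Write g(x) = ax^3 + bx^2 + cx + d. Substituting each data point gives a linear system:
  -8a + 4b - 2c + d = -45
  64a + 16b + 4c + d = 321
  125a + 25b + 5c + d = 627
  216a + 36b + 6c + d = 1083
Solving the system yields a = 5, b = 0, c = 1, d = -3.
So g(x) = 5x^3 + x - 3.
Check: g(5) = 627. ✓

g(x) = 5x^3 + x - 3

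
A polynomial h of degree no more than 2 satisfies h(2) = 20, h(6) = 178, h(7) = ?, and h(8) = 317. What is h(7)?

485/2

The 3 known points determine the degree-2 polynomial uniquely.
Write h(t) = at^2 + bt + c. Substituting each data point gives a linear system:
  4a + 2b + c = 20
  36a + 6b + c = 178
  64a + 8b + c = 317
Solving the system yields a = 5, b = -1/2, c = 1.
So h(t) = 5t^2 - (1/2)t + 1.
Then h(7) = 485/2.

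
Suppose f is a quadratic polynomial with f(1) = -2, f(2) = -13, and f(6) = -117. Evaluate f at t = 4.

-53

Using the Lagrange interpolation formula with nodes 1, 2, 6:
  L_0(t) = (t - 2)(t - 6) / 5
  L_1(t) = (t - 1)(t - 6) / -4
  L_2(t) = (t - 1)(t - 2) / 20
Then f(t) = -2·L_0(t) - 13·L_1(t) - 117·L_2(t).
Expanding and collecting terms gives f(t) = -3t² - 2t + 3.
Evaluating at t = 4: f(4) = -53.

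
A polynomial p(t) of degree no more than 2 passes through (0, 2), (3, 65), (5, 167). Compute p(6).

Write p(t) = at^2 + bt + c. Substituting each data point gives a linear system:
  c = 2
  9a + 3b + c = 65
  25a + 5b + c = 167
Solving the system yields a = 6, b = 3, c = 2.
So p(t) = 6t^2 + 3t + 2.
Then p(6) = 236.

236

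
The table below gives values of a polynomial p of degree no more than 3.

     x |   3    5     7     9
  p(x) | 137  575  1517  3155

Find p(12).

Write p(x) = ax^3 + bx^2 + cx + d. Substituting each data point gives a linear system:
  27a + 9b + 3c + d = 137
  125a + 25b + 5c + d = 575
  343a + 49b + 7c + d = 1517
  729a + 81b + 9c + d = 3155
Solving the system yields a = 4, b = 3, c = -1, d = 5.
So p(x) = 4x³ + 3x² - x + 5.
Then p(12) = 7337.

7337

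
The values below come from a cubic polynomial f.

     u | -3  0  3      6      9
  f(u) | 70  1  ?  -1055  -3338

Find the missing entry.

-158

The 4 known points determine the degree-3 polynomial uniquely.
Write f(u) = au^3 + bu^2 + cu + d. Substituting each data point gives a linear system:
  -27a + 9b - 3c + d = 70
  d = 1
  216a + 36b + 6c + d = -1055
  729a + 81b + 9c + d = -3338
Solving the system yields a = -4, b = -5, c = -2, d = 1.
So f(u) = -4u^3 - 5u^2 - 2u + 1.
Then f(3) = -158.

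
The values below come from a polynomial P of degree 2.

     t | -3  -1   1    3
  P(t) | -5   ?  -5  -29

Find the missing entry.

On equispaced nodes a degree-2 polynomial has vanishing third forward difference, so
  - P(-3) + 3·P(-1) - 3·P(1) + P(3) = 0.
Substituting the known values and solving for P(-1):
  3·P(-1) = 9
  P(-1) = 3.

3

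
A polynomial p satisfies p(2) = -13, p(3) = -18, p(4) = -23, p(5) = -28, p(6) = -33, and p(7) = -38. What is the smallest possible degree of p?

Forward differences of the values at s = 2, 3, 4, 5, 6, 7:
  p  : -13  -18  -23  -28  -33  -38
  Δ  : -5  -5  -5  -5  -5
  Δ^2: 0  0  0  0
  Δ^3: 0  0  0
  Δ^4: 0  0
  Δ^5: 0
The first differences are constant (-5) and nonzero, while all higher differences vanish, so the minimal degree is 1.

1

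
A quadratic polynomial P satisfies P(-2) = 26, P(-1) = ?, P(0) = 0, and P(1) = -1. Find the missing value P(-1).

On equispaced nodes a degree-2 polynomial has vanishing third forward difference, so
  - P(-2) + 3·P(-1) - 3·P(0) + P(1) = 0.
Substituting the known values and solving for P(-1):
  3·P(-1) = 27
  P(-1) = 9.

9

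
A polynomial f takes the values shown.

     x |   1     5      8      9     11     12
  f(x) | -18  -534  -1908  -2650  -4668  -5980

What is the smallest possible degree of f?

3

Divided differences on the nodes 1, 5, 8, 9, 11, 12:
  order 0: -18  -534  -1908  -2650  -4668  -5980
  order 1: -129  -458  -742  -1009  -1312
  order 2: -47  -71  -89  -101
  order 3: -3  -3  -3
  order 4: 0  0
  order 5: 0
The order-3 divided differences are all -3 (nonzero) and every higher order vanishes, so the data lies on a polynomial of degree exactly 3.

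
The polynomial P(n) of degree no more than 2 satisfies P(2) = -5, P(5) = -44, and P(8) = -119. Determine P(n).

P(n) = -2n^2 + n + 1

Write P(n) = an^2 + bn + c. Substituting each data point gives a linear system:
  4a + 2b + c = -5
  25a + 5b + c = -44
  64a + 8b + c = -119
Solving the system yields a = -2, b = 1, c = 1.
So P(n) = -2n^2 + n + 1.
Check: P(2) = -5. ✓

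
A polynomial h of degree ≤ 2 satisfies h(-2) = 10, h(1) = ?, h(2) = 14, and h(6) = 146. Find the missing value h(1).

The 3 known points determine the degree-2 polynomial uniquely.
Write h(u) = au^2 + bu + c. Substituting each data point gives a linear system:
  4a - 2b + c = 10
  4a + 2b + c = 14
  36a + 6b + c = 146
Solving the system yields a = 4, b = 1, c = -4.
So h(u) = 4u^2 + u - 4.
Then h(1) = 1.

1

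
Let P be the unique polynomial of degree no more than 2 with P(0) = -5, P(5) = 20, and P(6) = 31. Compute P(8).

59

Write P(u) = au^2 + bu + c. Substituting each data point gives a linear system:
  c = -5
  25a + 5b + c = 20
  36a + 6b + c = 31
Solving the system yields a = 1, b = 0, c = -5.
So P(u) = u^2 - 5.
Then P(8) = 59.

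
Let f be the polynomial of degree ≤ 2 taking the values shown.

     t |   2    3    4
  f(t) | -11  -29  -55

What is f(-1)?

Forward differences of the values at t = 2, 3, 4:
  f  : -11  -29  -55
  Δ  : -18  -26
  Δ^2: -8
The second differences are constant, confirming degree 2.
Interpolating (Newton forward form) and evaluating at t = -1 gives f(-1) = -5.

-5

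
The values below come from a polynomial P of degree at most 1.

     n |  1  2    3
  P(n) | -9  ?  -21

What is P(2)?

-15

The 2 known points determine the degree-1 polynomial uniquely.
Write P(n) = an + b. Substituting each data point gives a linear system:
  a + b = -9
  3a + b = -21
Solving the system yields a = -6, b = -3.
So P(n) = -6n - 3.
Then P(2) = -15.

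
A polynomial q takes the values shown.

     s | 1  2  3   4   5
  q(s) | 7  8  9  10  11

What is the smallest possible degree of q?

Forward differences of the values at s = 1, 2, 3, 4, 5:
  q  : 7  8  9  10  11
  Δ  : 1  1  1  1
  Δ^2: 0  0  0
  Δ^3: 0  0
  Δ^4: 0
The first differences are constant (1) and nonzero, while all higher differences vanish, so the minimal degree is 1.

1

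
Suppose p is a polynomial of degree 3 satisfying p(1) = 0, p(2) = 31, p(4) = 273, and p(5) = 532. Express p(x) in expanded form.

p(x) = 4x^3 + 2x^2 - 3x - 3

Write p(x) = ax^3 + bx^2 + cx + d. Substituting each data point gives a linear system:
  a + b + c + d = 0
  8a + 4b + 2c + d = 31
  64a + 16b + 4c + d = 273
  125a + 25b + 5c + d = 532
Solving the system yields a = 4, b = 2, c = -3, d = -3.
So p(x) = 4x³ + 2x² - 3x - 3.
Check: p(1) = 0. ✓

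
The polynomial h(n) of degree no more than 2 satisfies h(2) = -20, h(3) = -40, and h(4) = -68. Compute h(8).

Write h(n) = an^2 + bn + c. Substituting each data point gives a linear system:
  4a + 2b + c = -20
  9a + 3b + c = -40
  16a + 4b + c = -68
Solving the system yields a = -4, b = 0, c = -4.
So h(n) = -4n² - 4.
Then h(8) = -260.

-260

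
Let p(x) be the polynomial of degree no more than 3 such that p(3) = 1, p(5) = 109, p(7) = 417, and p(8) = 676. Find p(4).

36

Using the Lagrange interpolation formula with nodes 3, 5, 7, 8:
  L_0(x) = (x - 5)(x - 7)(x - 8) / -40
  L_1(x) = (x - 3)(x - 7)(x - 8) / 12
  L_2(x) = (x - 3)(x - 5)(x - 8) / -8
  L_3(x) = (x - 3)(x - 5)(x - 7) / 15
Then p(x) = 1·L_0(x) + 109·L_1(x) + 417·L_2(x) + 676·L_3(x).
Expanding and collecting terms gives p(x) = 2x^3 - 5x^2 - 4x + 4.
Evaluating at x = 4: p(4) = 36.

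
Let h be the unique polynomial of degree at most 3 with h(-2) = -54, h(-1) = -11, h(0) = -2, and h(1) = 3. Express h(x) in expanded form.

Write h(x) = ax^3 + bx^2 + cx + d. Substituting each data point gives a linear system:
  -8a + 4b - 2c + d = -54
  -a + b - c + d = -11
  d = -2
  a + b + c + d = 3
Solving the system yields a = 5, b = -2, c = 2, d = -2.
So h(x) = 5x^3 - 2x^2 + 2x - 2.
Check: h(-2) = -54. ✓

h(x) = 5x^3 - 2x^2 + 2x - 2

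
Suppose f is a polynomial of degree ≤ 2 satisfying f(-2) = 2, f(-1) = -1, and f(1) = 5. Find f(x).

f(x) = 2x^2 + 3x

Using the Lagrange interpolation formula with nodes -2, -1, 1:
  L_0(x) = (x + 1)(x - 1) / 3
  L_1(x) = (x + 2)(x - 1) / -2
  L_2(x) = (x + 2)(x + 1) / 6
Then f(x) = 2·L_0(x) - 1·L_1(x) + 5·L_2(x).
Expanding and collecting terms gives f(x) = 2x² + 3x.
Check: f(-2) = 2. ✓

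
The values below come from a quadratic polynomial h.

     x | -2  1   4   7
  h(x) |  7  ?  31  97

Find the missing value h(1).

1

On equispaced nodes a degree-2 polynomial has vanishing third forward difference, so
  - h(-2) + 3·h(1) - 3·h(4) + h(7) = 0.
Substituting the known values and solving for h(1):
  3·h(1) = 3
  h(1) = 1.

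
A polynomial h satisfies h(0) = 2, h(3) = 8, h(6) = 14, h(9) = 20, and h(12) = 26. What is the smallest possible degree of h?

Forward differences of the values at n = 0, 3, 6, 9, 12:
  h  : 2  8  14  20  26
  Δ  : 6  6  6  6
  Δ^2: 0  0  0
  Δ^3: 0  0
  Δ^4: 0
The first differences are constant (6) and nonzero, while all higher differences vanish, so the minimal degree is 1.

1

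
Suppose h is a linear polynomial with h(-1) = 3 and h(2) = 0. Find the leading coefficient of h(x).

Write h(x) = ax + b. Substituting each data point gives a linear system:
  -a + b = 3
  2a + b = 0
Solving the system yields a = -1, b = 2.
So h(x) = -x + 2.
The leading coefficient is -1.

-1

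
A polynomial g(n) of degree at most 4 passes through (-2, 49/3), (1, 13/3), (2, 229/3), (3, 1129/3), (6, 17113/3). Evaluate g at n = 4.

Write g(n) = an^4 + bn^3 + cn^2 + dn + e. Substituting each data point gives a linear system:
  16a - 8b + 4c - 2d + e = 49/3
  a + b + c + d + e = 13/3
  16a + 8b + 4c + 2d + e = 229/3
  81a + 27b + 9c + 3d + e = 1129/3
  1296a + 216b + 36c + 6d + e = 17113/3
Solving the system yields a = 4, b = 3, c = -4, d = 3, e = -5/3.
So g(n) = 4n^4 + 3n^3 - 4n^2 + 3n - 5/3.
Then g(4) = 3487/3.

3487/3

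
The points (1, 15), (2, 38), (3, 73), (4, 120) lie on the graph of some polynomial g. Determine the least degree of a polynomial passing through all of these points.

2

Forward differences of the values at x = 1, 2, 3, 4:
  g  : 15  38  73  120
  Δ  : 23  35  47
  Δ^2: 12  12
  Δ^3: 0
The second differences are constant (12) and nonzero, while all higher differences vanish, so the minimal degree is 2.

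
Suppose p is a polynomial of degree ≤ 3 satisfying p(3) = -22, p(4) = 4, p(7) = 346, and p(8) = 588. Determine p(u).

p(u) = 2u^3 - 6u^2 - 6u - 4

Write p(u) = au^3 + bu^2 + cu + d. Substituting each data point gives a linear system:
  27a + 9b + 3c + d = -22
  64a + 16b + 4c + d = 4
  343a + 49b + 7c + d = 346
  512a + 64b + 8c + d = 588
Solving the system yields a = 2, b = -6, c = -6, d = -4.
So p(u) = 2u^3 - 6u^2 - 6u - 4.
Check: p(3) = -22. ✓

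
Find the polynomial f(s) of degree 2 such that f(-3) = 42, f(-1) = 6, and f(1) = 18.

f(s) = 6s^2 + 6s + 6

Write f(s) = as^2 + bs + c. Substituting each data point gives a linear system:
  9a - 3b + c = 42
  a - b + c = 6
  a + b + c = 18
Solving the system yields a = 6, b = 6, c = 6.
So f(s) = 6s² + 6s + 6.
Check: f(1) = 18. ✓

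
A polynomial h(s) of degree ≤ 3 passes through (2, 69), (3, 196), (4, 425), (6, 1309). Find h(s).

h(s) = 5s^3 + 6s^2 + 2s + 1

Using the Lagrange interpolation formula with nodes 2, 3, 4, 6:
  L_0(s) = (s - 3)(s - 4)(s - 6) / -8
  L_1(s) = (s - 2)(s - 4)(s - 6) / 3
  L_2(s) = (s - 2)(s - 3)(s - 6) / -4
  L_3(s) = (s - 2)(s - 3)(s - 4) / 24
Then h(s) = 69·L_0(s) + 196·L_1(s) + 425·L_2(s) + 1309·L_3(s).
Expanding and collecting terms gives h(s) = 5s^3 + 6s^2 + 2s + 1.
Check: h(3) = 196. ✓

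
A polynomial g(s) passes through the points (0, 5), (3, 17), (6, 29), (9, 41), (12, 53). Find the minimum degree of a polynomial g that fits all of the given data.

Forward differences of the values at s = 0, 3, 6, 9, 12:
  g  : 5  17  29  41  53
  Δ  : 12  12  12  12
  Δ^2: 0  0  0
  Δ^3: 0  0
  Δ^4: 0
The first differences are constant (12) and nonzero, while all higher differences vanish, so the minimal degree is 1.

1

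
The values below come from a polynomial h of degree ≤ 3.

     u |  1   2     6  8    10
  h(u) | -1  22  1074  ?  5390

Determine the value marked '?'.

The 4 known points determine the degree-3 polynomial uniquely.
Write h(u) = au^3 + bu^2 + cu + d. Substituting each data point gives a linear system:
  a + b + c + d = -1
  8a + 4b + 2c + d = 22
  216a + 36b + 6c + d = 1074
  1000a + 100b + 10c + d = 5390
Solving the system yields a = 6, b = -6, c = -1, d = 0.
So h(u) = 6u^3 - 6u^2 - u.
Then h(8) = 2680.

2680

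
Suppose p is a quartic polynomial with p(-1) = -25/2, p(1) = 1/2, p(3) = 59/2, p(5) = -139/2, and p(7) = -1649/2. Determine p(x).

p(x) = -x^4 + 5x^3 - 3x^2 + (3/2)x - 2

Using the Lagrange interpolation formula with nodes -1, 1, 3, 5, 7:
  L_0(x) = (x - 1)(x - 3)(x - 5)(x - 7) / 384
  L_1(x) = (x + 1)(x - 3)(x - 5)(x - 7) / -96
  L_2(x) = (x + 1)(x - 1)(x - 5)(x - 7) / 64
  L_3(x) = (x + 1)(x - 1)(x - 3)(x - 7) / -96
  L_4(x) = (x + 1)(x - 1)(x - 3)(x - 5) / 384
Then p(x) = -25/2·L_0(x) + 1/2·L_1(x) + 59/2·L_2(x) - 139/2·L_3(x) - 1649/2·L_4(x).
Expanding and collecting terms gives p(x) = -x^4 + 5x^3 - 3x^2 + (3/2)x - 2.
Check: p(3) = 59/2. ✓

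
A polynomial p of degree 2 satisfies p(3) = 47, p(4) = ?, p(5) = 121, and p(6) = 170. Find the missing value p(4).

80

The 3 known points determine the degree-2 polynomial uniquely.
Write p(x) = ax^2 + bx + c. Substituting each data point gives a linear system:
  9a + 3b + c = 47
  25a + 5b + c = 121
  36a + 6b + c = 170
Solving the system yields a = 4, b = 5, c = -4.
So p(x) = 4x² + 5x - 4.
Then p(4) = 80.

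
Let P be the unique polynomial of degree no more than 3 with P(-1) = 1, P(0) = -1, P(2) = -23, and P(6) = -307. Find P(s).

Write P(s) = as^3 + bs^2 + cs + d. Substituting each data point gives a linear system:
  -a + b - c + d = 1
  d = -1
  8a + 4b + 2c + d = -23
  216a + 36b + 6c + d = -307
Solving the system yields a = -1, b = -2, c = -3, d = -1.
So P(s) = -s^3 - 2s^2 - 3s - 1.
Check: P(2) = -23. ✓

P(s) = -s^3 - 2s^2 - 3s - 1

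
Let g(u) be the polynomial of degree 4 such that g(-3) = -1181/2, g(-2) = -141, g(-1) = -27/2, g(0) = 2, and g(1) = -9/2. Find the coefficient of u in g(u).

Write g(u) = au^4 + bu^3 + cu^2 + du + e. Substituting each data point gives a linear system:
  81a - 27b + 9c - 3d + e = -1181/2
  16a - 8b + 4c - 2d + e = -141
  a - b + c - d + e = -27/2
  e = 2
  a + b + c + d + e = -9/2
Solving the system yields a = -5, b = 5, c = -6, d = -1/2, e = 2.
So g(u) = -5u^4 + 5u^3 - 6u^2 - (1/2)u + 2.
The coefficient of u is -1/2.

-1/2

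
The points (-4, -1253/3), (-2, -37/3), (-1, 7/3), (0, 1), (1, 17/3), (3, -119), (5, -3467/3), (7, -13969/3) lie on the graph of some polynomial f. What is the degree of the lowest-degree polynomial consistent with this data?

4

Divided differences on the nodes -4, -2, -1, 0, 1, 3, 5, 7:
  order 0: -1253/3  -37/3  7/3  1  17/3  -119  -3467/3  -13969/3
  order 1: 608/3  44/3  -4/3  14/3  -187/3  -1555/3  -5251/3
  order 2: -188/3  -8  3  -67/3  -114  -308
  order 3: 41/3  11/3  -19/3  -55/3  -97/3
  order 4: -2  -2  -2  -2
  order 5: 0  0  0
  order 6: 0  0
  order 7: 0
The order-4 divided differences are all -2 (nonzero) and every higher order vanishes, so the data lies on a polynomial of degree exactly 4.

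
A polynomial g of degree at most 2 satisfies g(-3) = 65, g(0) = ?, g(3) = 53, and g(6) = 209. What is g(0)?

5

On equispaced nodes a degree-2 polynomial has vanishing third forward difference, so
  - g(-3) + 3·g(0) - 3·g(3) + g(6) = 0.
Substituting the known values and solving for g(0):
  3·g(0) = 15
  g(0) = 5.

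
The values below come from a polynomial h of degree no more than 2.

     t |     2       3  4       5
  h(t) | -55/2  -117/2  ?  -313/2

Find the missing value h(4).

-203/2

The 3 known points determine the degree-2 polynomial uniquely.
Write h(t) = at^2 + bt + c. Substituting each data point gives a linear system:
  4a + 2b + c = -55/2
  9a + 3b + c = -117/2
  25a + 5b + c = -313/2
Solving the system yields a = -6, b = -1, c = -3/2.
So h(t) = -6t^2 - t - 3/2.
Then h(4) = -203/2.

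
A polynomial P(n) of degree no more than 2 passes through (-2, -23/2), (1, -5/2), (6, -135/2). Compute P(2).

-15/2

Write P(n) = an^2 + bn + c. Substituting each data point gives a linear system:
  4a - 2b + c = -23/2
  a + b + c = -5/2
  36a + 6b + c = -135/2
Solving the system yields a = -2, b = 1, c = -3/2.
So P(n) = -2n^2 + n - 3/2.
Then P(2) = -15/2.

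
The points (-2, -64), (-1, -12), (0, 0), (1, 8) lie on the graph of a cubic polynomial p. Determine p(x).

p(x) = 6x^3 - 2x^2 + 4x

Write p(x) = ax^3 + bx^2 + cx + d. Substituting each data point gives a linear system:
  -8a + 4b - 2c + d = -64
  -a + b - c + d = -12
  d = 0
  a + b + c + d = 8
Solving the system yields a = 6, b = -2, c = 4, d = 0.
So p(x) = 6x³ - 2x² + 4x.
Check: p(1) = 8. ✓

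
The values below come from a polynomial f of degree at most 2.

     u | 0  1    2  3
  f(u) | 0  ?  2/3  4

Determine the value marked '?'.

The 3 known points determine the degree-2 polynomial uniquely.
Write f(u) = au^2 + bu + c. Substituting each data point gives a linear system:
  c = 0
  4a + 2b + c = 2/3
  9a + 3b + c = 4
Solving the system yields a = 1, b = -5/3, c = 0.
So f(u) = u² - (5/3)u.
Then f(1) = -2/3.

-2/3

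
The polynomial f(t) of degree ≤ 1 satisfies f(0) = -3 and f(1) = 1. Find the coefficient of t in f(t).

Write f(t) = at + b. Substituting each data point gives a linear system:
  b = -3
  a + b = 1
Solving the system yields a = 4, b = -3.
So f(t) = 4t - 3.
The leading coefficient is 4.

4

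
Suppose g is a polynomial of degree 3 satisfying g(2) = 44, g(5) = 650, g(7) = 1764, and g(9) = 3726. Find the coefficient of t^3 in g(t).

Write g(t) = at^3 + bt^2 + ct + d. Substituting each data point gives a linear system:
  8a + 4b + 2c + d = 44
  125a + 25b + 5c + d = 650
  343a + 49b + 7c + d = 1764
  729a + 81b + 9c + d = 3726
Solving the system yields a = 5, b = 1, c = 0, d = 0.
So g(t) = 5t³ + t².
The leading coefficient is 5.

5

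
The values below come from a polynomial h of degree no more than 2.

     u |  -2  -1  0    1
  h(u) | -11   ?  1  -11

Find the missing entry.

The 3 known points determine the degree-2 polynomial uniquely.
Write h(u) = au^2 + bu + c. Substituting each data point gives a linear system:
  4a - 2b + c = -11
  c = 1
  a + b + c = -11
Solving the system yields a = -6, b = -6, c = 1.
So h(u) = -6u² - 6u + 1.
Then h(-1) = 1.

1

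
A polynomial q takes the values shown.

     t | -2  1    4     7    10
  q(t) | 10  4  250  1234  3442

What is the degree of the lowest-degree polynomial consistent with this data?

Forward differences of the values at t = -2, 1, 4, 7, 10:
  q  : 10  4  250  1234  3442
  Δ  : -6  246  984  2208
  Δ^2: 252  738  1224
  Δ^3: 486  486
  Δ^4: 0
The third differences are constant (486) and nonzero, while all higher differences vanish, so the minimal degree is 3.

3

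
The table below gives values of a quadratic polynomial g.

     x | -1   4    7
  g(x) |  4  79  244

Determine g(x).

Write g(x) = ax^2 + bx + c. Substituting each data point gives a linear system:
  a - b + c = 4
  16a + 4b + c = 79
  49a + 7b + c = 244
Solving the system yields a = 5, b = 0, c = -1.
So g(x) = 5x^2 - 1.
Check: g(7) = 244. ✓

g(x) = 5x^2 - 1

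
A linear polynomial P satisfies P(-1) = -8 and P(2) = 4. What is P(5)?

16

Write P(u) = au + b. Substituting each data point gives a linear system:
  -a + b = -8
  2a + b = 4
Solving the system yields a = 4, b = -4.
So P(u) = 4u - 4.
Then P(5) = 16.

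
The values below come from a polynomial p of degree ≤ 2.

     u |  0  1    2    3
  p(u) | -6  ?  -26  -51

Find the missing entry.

-11

The 3 known points determine the degree-2 polynomial uniquely.
Write p(u) = au^2 + bu + c. Substituting each data point gives a linear system:
  c = -6
  4a + 2b + c = -26
  9a + 3b + c = -51
Solving the system yields a = -5, b = 0, c = -6.
So p(u) = -5u^2 - 6.
Then p(1) = -11.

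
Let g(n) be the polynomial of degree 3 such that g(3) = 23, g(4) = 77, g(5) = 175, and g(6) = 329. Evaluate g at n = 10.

Forward differences of the values at n = 3, 4, 5, 6:
  g  : 23  77  175  329
  Δ  : 54  98  154
  Δ^2: 44  56
  Δ^3: 12
The third differences are constant, confirming degree 3.
Interpolating (Newton forward form) and evaluating at n = 10 gives g(10) = 1745.

1745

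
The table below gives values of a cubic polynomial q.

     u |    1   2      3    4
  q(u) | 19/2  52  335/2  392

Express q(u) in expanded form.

q(u) = 6u^3 + (1/2)u^2 - u + 4

Write q(u) = au^3 + bu^2 + cu + d. Substituting each data point gives a linear system:
  a + b + c + d = 19/2
  8a + 4b + 2c + d = 52
  27a + 9b + 3c + d = 335/2
  64a + 16b + 4c + d = 392
Solving the system yields a = 6, b = 1/2, c = -1, d = 4.
So q(u) = 6u^3 + (1/2)u^2 - u + 4.
Check: q(2) = 52. ✓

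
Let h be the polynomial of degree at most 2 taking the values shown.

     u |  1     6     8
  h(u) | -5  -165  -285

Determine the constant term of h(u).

3

Write h(u) = au^2 + bu + c. Substituting each data point gives a linear system:
  a + b + c = -5
  36a + 6b + c = -165
  64a + 8b + c = -285
Solving the system yields a = -4, b = -4, c = 3.
So h(u) = -4u^2 - 4u + 3.
The constant term is 3.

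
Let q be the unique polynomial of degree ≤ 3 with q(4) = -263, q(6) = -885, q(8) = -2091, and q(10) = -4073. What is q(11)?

Forward differences of the values at u = 4, 6, 8, 10:
  q  : -263  -885  -2091  -4073
  Δ  : -622  -1206  -1982
  Δ^2: -584  -776
  Δ^3: -192
The third differences are constant, confirming degree 3.
Interpolating (Newton forward form) and evaluating at u = 11 gives q(11) = -5415.

-5415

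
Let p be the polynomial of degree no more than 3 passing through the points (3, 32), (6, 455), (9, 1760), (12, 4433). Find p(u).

Write p(u) = au^3 + bu^2 + cu + d. Substituting each data point gives a linear system:
  27a + 9b + 3c + d = 32
  216a + 36b + 6c + d = 455
  729a + 81b + 9c + d = 1760
  1728a + 144b + 12c + d = 4433
Solving the system yields a = 3, b = -5, c = -3, d = 5.
So p(u) = 3u³ - 5u² - 3u + 5.
Check: p(12) = 4433. ✓

p(u) = 3u^3 - 5u^2 - 3u + 5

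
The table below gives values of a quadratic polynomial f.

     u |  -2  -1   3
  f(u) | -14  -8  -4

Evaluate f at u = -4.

Using the Lagrange interpolation formula with nodes -2, -1, 3:
  L_0(u) = (u + 1)(u - 3) / 5
  L_1(u) = (u + 2)(u - 3) / -4
  L_2(u) = (u + 2)(u + 1) / 20
Then f(u) = -14·L_0(u) - 8·L_1(u) - 4·L_2(u).
Expanding and collecting terms gives f(u) = -u^2 + 3u - 4.
Evaluating at u = -4: f(-4) = -32.

-32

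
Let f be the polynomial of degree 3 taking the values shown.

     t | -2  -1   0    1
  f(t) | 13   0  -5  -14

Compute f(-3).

46

Forward differences of the values at t = -2, -1, 0, 1:
  f  : 13  0  -5  -14
  Δ  : -13  -5  -9
  Δ^2: 8  -4
  Δ^3: -12
The third differences are constant, confirming degree 3.
Interpolating (Newton forward form) and evaluating at t = -3 gives f(-3) = 46.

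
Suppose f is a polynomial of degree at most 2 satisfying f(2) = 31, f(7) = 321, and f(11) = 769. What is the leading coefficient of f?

Write f(s) = as^2 + bs + c. Substituting each data point gives a linear system:
  4a + 2b + c = 31
  49a + 7b + c = 321
  121a + 11b + c = 769
Solving the system yields a = 6, b = 4, c = -1.
So f(s) = 6s^2 + 4s - 1.
The leading coefficient is 6.

6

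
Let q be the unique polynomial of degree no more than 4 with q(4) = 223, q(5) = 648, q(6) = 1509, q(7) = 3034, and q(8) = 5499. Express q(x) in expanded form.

Write q(x) = ax^4 + bx^3 + cx^2 + dx + e. Substituting each data point gives a linear system:
  256a + 64b + 16c + 4d + e = 223
  625a + 125b + 25c + 5d + e = 648
  1296a + 216b + 36c + 6d + e = 1509
  2401a + 343b + 49c + 7d + e = 3034
  4096a + 512b + 64c + 8d + e = 5499
Solving the system yields a = 2, b = -6, c = 6, d = -1, e = 3.
So q(x) = 2x⁴ - 6x³ + 6x² - x + 3.
Check: q(5) = 648. ✓

q(x) = 2x^4 - 6x^3 + 6x^2 - x + 3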